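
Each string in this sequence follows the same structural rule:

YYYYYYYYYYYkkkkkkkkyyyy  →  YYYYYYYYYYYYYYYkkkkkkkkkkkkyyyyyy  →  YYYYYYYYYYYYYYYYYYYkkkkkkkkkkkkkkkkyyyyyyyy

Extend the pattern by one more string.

YYYYYYYYYYYYYYYYYYYYYYYkkkkkkkkkkkkkkkkkkkkyyyyyyyyyy

Reading off run lengths: Y runs 11, 15, 19; k runs 8, 12, 16; y runs 4, 6, 8 — each is linear in n, where the shown terms are n = 2, 3, 4.
Setting n = 5 gives 23, 20, 10 characters in each block.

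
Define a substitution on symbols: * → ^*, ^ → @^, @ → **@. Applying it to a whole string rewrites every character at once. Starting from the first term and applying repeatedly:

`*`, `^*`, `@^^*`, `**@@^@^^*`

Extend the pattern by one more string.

^*^***@**@@^**@@^@^^*

Expanding **@@^@^^*: *→^*, *→^*, @→**@, @→**@, ^→@^, @→**@, ^→@^, ^→@^, *→^*. Concatenated: ^* ^* **@ **@ @^ **@ @^ @^ ^*.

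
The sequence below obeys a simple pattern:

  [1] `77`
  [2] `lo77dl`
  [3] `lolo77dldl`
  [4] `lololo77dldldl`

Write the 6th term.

lololololo77dldldldldl

Each term wraps the previous one in lo on the left and dl on the right.
From lololo77dldldl, 2 further steps: lololo77dldldl → lolololo77dldldldl → (answer).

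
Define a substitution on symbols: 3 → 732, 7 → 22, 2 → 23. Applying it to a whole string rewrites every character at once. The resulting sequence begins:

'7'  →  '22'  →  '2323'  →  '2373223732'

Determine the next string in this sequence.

Rewriting each symbol of 2373223732: 2→23, 3→732, 7→22, 3→732, 2→23, 2→23, 3→732, 7→22, 3→732, 2→23, which concatenates to 23 732 22 732 23 23 732 22 732 23.

237322273223237322273223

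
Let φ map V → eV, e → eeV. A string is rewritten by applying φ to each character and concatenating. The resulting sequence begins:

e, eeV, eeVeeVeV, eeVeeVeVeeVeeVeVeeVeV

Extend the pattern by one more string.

Applying the rule to each of the 21 symbols of eeVeeVeVeeVeeVeVeeVeV gives the pieces eeV eeV eV eeV eeV eV eeV eV eeV eeV eV eeV eeV eV eeV eV eeV eeV eV eeV eV, which concatenate to the answer.

eeVeeVeVeeVeeVeVeeVeVeeVeeVeVeeVeeVeVeeVeVeeVeeVeVeeVeV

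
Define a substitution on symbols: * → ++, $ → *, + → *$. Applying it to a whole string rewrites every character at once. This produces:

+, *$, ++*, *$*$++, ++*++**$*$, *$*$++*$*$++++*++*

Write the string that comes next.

Rewriting the 18 symbols of *$*$++*$*$++++*++* one by one yields ++ * ++ * *$ *$ ++ * ++ * *$ *$ *$ *$ ++ *$ *$ ++; concatenated:

++*++**$*$++*++**$*$*$*$++*$*$++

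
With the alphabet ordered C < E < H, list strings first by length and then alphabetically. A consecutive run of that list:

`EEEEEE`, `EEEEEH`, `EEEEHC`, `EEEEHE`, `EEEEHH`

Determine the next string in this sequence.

Treat EEEEHH as a base-3 numeral over the given alphabet and add one, carrying through any trailing H's.

EEEHCC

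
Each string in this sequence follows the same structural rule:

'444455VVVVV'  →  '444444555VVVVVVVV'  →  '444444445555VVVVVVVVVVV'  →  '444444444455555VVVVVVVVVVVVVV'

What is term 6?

Each string has the form 4^{2n} 5^{n} V^{3n-1}, where the shown terms are n = 2, 3, 4, 5.
For term 6, n = 7, so the run lengths are 14, 7, 20.

444444444444445555555VVVVVVVVVVVVVVVVVVVV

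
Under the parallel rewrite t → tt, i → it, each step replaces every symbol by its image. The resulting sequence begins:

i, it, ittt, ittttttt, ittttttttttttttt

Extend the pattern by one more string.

φ(ittttttttttttttt) expands symbol-by-symbol to it tt tt tt tt tt tt tt tt tt tt tt tt tt tt tt; joining the 16 pieces gives the next term.

ittttttttttttttttttttttttttttttt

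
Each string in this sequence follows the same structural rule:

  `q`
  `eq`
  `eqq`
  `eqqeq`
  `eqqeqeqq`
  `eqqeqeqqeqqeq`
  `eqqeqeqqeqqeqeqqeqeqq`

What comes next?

eqqeqeqqeqqeqeqqeqeqqeqqeqeqqeqqeq

This is a Fibonacci-style word recurrence s(k) = s(k−1)·s(k−2): e.g. eq·q = eqq.
So term 8 is eqqeqeqqeqqeqeqqeqeqq·eqqeqeqqeqqeq.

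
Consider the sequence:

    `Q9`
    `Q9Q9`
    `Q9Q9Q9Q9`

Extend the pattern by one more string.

Q9Q9Q9Q9Q9Q9Q9Q9

s(k+1) = s(k)·s(k) — each term doubles the last.
So the next term is two copies of Q9Q9Q9Q9.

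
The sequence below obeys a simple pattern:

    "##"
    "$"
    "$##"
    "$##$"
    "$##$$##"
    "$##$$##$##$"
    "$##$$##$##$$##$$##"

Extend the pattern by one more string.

From term 3 onward, concatenate the last term with the second-to-last: $·## = $##, $##·$ = $##$, …
The next term joins $##$$##$##$$##$$## and $##$$##$##$.

$##$$##$##$$##$$##$##$$##$##$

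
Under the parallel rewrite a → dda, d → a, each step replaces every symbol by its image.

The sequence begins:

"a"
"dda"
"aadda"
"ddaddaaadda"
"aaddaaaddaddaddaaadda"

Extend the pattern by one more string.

ddaddaaaddaddaddaaaddaaaddaaaddaddaddaaadda

Applying the rule to each of the 21 symbols of aaddaaaddaddaddaaadda gives the pieces dda dda a a dda dda dda a a dda a a dda a a dda dda dda a a dda, which concatenate to the answer.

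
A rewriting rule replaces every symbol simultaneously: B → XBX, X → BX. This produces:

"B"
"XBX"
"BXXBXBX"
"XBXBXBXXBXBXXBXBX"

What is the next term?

BXXBXBXXBXBXXBXBXBXXBXBXXBXBXBXXBXBXXBXBX

Applying the rule to each of the 17 symbols of XBXBXBXXBXBXXBXBX gives the pieces BX XBX BX XBX BX XBX BX BX XBX BX XBX BX BX XBX BX XBX BX, which concatenate to the answer.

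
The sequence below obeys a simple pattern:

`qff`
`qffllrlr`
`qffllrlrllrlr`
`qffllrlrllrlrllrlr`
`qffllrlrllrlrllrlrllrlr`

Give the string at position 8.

Each term is the previous one with llrlr appended.
From qffllrlrllrlrllrlrllrlr, 3 further steps: qffllrlrllrlrllrlrllrlr → qffllrlrllrlrllrlrllrlrllrlr → qffllrlrllrlrllrlrllrlrllrlrllrlr → (answer).

qffllrlrllrlrllrlrllrlrllrlrllrlrllrlr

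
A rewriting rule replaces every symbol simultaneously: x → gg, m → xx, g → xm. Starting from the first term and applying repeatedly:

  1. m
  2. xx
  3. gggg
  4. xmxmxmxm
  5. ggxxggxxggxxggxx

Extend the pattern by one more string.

xmxmggggxmxmggggxmxmggggxmxmgggg

Applying the rule to each of the 16 symbols of ggxxggxxggxxggxx gives the pieces xm xm gg gg xm xm gg gg xm xm gg gg xm xm gg gg, which concatenate to the answer.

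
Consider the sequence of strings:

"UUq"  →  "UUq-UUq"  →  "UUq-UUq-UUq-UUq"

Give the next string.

s(k+1) = s(k)·-·s(k) — each term doubles the last with '-' between the halves.
One more doubling of UUq-UUq-UUq-UUq gives the answer.

UUq-UUq-UUq-UUq-UUq-UUq-UUq-UUq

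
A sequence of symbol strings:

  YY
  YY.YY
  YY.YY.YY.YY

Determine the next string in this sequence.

YY.YY.YY.YY.YY.YY.YY.YY

Every step duplicates the string with '.' between the halves.
One more doubling of YY.YY.YY.YY gives the answer.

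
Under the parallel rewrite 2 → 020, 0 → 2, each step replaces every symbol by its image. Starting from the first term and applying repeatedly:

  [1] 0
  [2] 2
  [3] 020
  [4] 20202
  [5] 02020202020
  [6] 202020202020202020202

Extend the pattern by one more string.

0202020202020202020202020202020202020202020

Applying the rule to each of the 21 symbols of 202020202020202020202 gives the pieces 020 2 020 2 020 2 020 2 020 2 020 2 020 2 020 2 020 2 020 2 020, which concatenate to the answer.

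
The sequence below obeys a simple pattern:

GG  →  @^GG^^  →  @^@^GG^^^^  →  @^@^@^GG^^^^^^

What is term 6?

@^@^@^@^@^GG^^^^^^^^^^

Each term wraps the previous one in @^ on the left and ^^ on the right.
From @^@^@^GG^^^^^^, 2 further steps: @^@^@^GG^^^^^^ → @^@^@^@^GG^^^^^^^^ → (answer).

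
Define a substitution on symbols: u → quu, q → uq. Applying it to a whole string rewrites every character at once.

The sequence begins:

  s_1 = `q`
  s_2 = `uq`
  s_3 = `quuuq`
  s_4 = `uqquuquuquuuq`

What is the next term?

Replace each of the 13 characters of uqquuquuquuuq in place — quu uq uq quu quu uq quu quu uq quu quu quu uq — and concatenate.

quuuquqquuquuuqquuquuuqquuquuquuuq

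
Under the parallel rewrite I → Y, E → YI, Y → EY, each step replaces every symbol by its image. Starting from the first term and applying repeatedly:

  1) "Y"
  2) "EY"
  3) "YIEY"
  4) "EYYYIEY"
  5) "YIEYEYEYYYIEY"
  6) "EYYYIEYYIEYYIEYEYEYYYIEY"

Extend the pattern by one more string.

YIEYEYEYYYIEYEYYYIEYEYYYIEYYIEYYIEYEYEYYYIEY

Applying the rule to each of the 24 symbols of EYYYIEYYIEYYIEYEYEYYYIEY gives the pieces YI EY EY EY Y YI EY EY Y YI EY EY Y YI EY YI EY YI EY EY EY Y YI EY, which concatenate to the answer.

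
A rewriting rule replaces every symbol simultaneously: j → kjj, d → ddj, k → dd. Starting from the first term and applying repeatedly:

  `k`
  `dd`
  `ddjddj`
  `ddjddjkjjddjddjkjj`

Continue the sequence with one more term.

ddjddjkjjddjddjkjjddkjjkjjddjddjkjjddjddjkjjddkjjkjj

φ(ddjddjkjjddjddjkjj) expands symbol-by-symbol to ddj ddj kjj ddj ddj kjj dd kjj kjj ddj ddj kjj ddj ddj kjj dd kjj kjj; joining the 18 pieces gives the next term.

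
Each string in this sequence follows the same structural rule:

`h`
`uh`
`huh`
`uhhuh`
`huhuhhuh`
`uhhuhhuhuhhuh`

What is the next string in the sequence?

huhuhhuhuhhuhhuhuhhuh

Each term (from the third on) is the two preceding terms concatenated in order: term 3 = h·uh = huh.
Continuing: huhuhhuh · uhhuhhuhuhhuh gives term 7.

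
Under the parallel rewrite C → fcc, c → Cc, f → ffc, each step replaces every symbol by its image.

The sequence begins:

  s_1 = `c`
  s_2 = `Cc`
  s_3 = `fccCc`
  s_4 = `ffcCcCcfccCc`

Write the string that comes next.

Expanding ffcCcCcfccCc: f→ffc, f→ffc, c→Cc, C→fcc, c→Cc, C→fcc, c→Cc, f→ffc, c→Cc, c→Cc, C→fcc, c→Cc. Concatenated: ffc ffc Cc fcc Cc fcc Cc ffc Cc Cc fcc Cc.

ffcffcCcfccCcfccCcffcCcCcfccCc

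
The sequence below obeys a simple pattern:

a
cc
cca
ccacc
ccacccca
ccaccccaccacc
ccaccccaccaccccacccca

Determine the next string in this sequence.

This is a Fibonacci-style word recurrence s(k) = s(k−1)·s(k−2): e.g. cc·a = cca.
The next term joins ccaccccaccaccccacccca and ccaccccaccacc.

ccaccccaccaccccaccccaccaccccaccacc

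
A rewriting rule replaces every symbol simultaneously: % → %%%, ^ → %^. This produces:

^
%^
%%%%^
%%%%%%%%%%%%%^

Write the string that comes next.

Replace each of the 14 characters of %%%%%%%%%%%%%^ in place — %%% %%% %%% %%% %%% %%% %%% %%% %%% %%% %%% %%% %%% %^ — and concatenate.

%%%%%%%%%%%%%%%%%%%%%%%%%%%%%%%%%%%%%%%%^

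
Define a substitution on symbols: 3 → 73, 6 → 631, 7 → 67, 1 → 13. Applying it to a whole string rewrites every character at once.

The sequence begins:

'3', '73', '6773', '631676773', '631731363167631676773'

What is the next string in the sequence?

Rewriting the 21 symbols of 631731363167631676773 one by one yields 631 73 13 67 73 13 73 631 73 13 631 67 631 73 13 631 67 631 67 67 73; concatenated:

631731367731373631731363167631731363167631676773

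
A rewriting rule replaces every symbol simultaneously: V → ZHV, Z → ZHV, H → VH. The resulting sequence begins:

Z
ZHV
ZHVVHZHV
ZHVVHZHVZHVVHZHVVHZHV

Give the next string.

φ(ZHVVHZHVZHVVHZHVVHZHV) expands symbol-by-symbol to ZHV VH ZHV ZHV VH ZHV VH ZHV ZHV VH ZHV ZHV VH ZHV VH ZHV ZHV VH ZHV VH ZHV; joining the 21 pieces gives the next term.

ZHVVHZHVZHVVHZHVVHZHVZHVVHZHVZHVVHZHVVHZHVZHVVHZHVVHZHV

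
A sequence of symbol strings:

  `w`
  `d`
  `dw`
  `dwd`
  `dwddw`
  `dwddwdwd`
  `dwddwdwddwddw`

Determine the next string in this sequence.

dwddwdwddwddwdwddwdwd

From term 3 onward, concatenate the last term with the second-to-last: d·w = dw, dw·d = dwd, …
Continuing: dwddwdwddwddw · dwddwdwd gives term 8.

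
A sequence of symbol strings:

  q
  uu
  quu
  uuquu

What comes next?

quuuuquu

From term 3 onward, concatenate the second-to-last term with the last: q·uu = quu, uu·quu = uuquu, …
The next term joins quu and uuquu.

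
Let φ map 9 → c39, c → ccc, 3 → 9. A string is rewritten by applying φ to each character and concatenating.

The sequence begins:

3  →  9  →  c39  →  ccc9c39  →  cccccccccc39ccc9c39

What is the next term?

Replace each of the 19 characters of cccccccccc39ccc9c39 in place — ccc ccc ccc ccc ccc ccc ccc ccc ccc ccc 9 c39 ccc ccc ccc c39 ccc 9 c39 — and concatenate.

cccccccccccccccccccccccccccccc9c39cccccccccc39ccc9c39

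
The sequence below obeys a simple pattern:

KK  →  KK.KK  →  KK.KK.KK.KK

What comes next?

Every step duplicates the string with '.' between the halves.
Doubling KK.KK.KK.KK with '.' between the halves:

KK.KK.KK.KK.KK.KK.KK.KK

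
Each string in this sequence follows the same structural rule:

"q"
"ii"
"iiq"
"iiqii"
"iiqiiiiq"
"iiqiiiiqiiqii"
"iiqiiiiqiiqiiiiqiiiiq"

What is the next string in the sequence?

Each term (from the third on) is the previous term followed by the one before it: term 3 = ii·q = iiq.
Continuing: iiqiiiiqiiqiiiiqiiiiq · iiqiiiiqiiqii gives term 8.

iiqiiiiqiiqiiiiqiiiiqiiqiiiiqiiqii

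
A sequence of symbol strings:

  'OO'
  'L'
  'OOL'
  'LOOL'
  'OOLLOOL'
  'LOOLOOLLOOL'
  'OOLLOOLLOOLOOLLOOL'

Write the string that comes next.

From term 3 onward, concatenate the second-to-last term with the last: OO·L = OOL, L·OOL = LOOL, …
Continuing: LOOLOOLLOOL · OOLLOOLLOOLOOLLOOL gives term 8.

LOOLOOLLOOLOOLLOOLLOOLOOLLOOL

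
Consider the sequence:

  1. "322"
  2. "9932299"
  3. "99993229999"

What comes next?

s(k+1) = 99·s(k)·99, so each term gains 99 as a prefix and 99 as a suffix.
So the next term is 99·99993229999·99.

999999322999999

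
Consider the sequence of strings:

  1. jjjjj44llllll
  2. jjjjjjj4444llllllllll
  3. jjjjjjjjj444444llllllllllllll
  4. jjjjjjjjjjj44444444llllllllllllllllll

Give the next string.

Term n consists of 2n+3 j's, followed by 2n 4's, followed by 4n+2 l's (n = 1, 2, …).
Setting n = 5 gives 13, 10, 22 characters in each block.

jjjjjjjjjjjjj4444444444llllllllllllllllllllll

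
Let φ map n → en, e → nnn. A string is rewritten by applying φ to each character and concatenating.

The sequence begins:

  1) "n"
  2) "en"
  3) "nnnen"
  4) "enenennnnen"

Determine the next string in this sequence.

nnnennnnennnnenenenennnnen

Apply φ to enenennnnen symbol by symbol: e→nnn, n→en, e→nnn, n→en, e→nnn, n→en, n→en, n→en, n→en, e→nnn, n→en; joined: nnn en nnn en nnn en en en en nnn en.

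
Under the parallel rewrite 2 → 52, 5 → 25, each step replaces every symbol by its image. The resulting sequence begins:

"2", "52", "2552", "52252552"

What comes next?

2552522552252552

Expanding 52252552: 5→25, 2→52, 2→52, 5→25, 2→52, 5→25, 5→25, 2→52. Concatenated: 25 52 52 25 52 25 25 52.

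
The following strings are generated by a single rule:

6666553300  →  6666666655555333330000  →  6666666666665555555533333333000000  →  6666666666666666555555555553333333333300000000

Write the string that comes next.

The n-th term is 4n 6's then 3n-1 5's then 3n-1 3's then 2n 0's (n = 1, 2, …).
Setting n = 5 gives 20, 14, 14, 10 characters in each block.

6666666666666666666655555555555555333333333333330000000000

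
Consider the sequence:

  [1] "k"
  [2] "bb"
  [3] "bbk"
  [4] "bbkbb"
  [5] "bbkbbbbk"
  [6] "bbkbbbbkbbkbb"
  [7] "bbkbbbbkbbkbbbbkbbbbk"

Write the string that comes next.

From term 3 onward, concatenate the last term with the second-to-last: bb·k = bbk, bbk·bb = bbkbb, …
The next term joins bbkbbbbkbbkbbbbkbbbbk and bbkbbbbkbbkbb.

bbkbbbbkbbkbbbbkbbbbkbbkbbbbkbbkbb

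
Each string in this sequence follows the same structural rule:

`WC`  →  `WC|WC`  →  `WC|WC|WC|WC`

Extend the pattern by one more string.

s(k+1) = s(k)·|·s(k) — each term doubles the last with '|' between the halves.
So the next term is two copies of WC|WC|WC|WC with '|' between the halves.

WC|WC|WC|WC|WC|WC|WC|WC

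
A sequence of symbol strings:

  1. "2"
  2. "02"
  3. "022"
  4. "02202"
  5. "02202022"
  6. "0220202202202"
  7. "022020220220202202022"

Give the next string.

0220202202202022020220220202202202

Each term (from the third on) is the previous term followed by the one before it: term 3 = 02·2 = 022.
Continuing: 022020220220202202022 · 0220202202202 gives term 8.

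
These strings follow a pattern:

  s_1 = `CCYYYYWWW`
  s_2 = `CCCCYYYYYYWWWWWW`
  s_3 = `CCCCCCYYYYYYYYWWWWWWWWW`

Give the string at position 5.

Each string has the form C^{2n} Y^{2n+2} W^{3n} (n = 1, 2, …).
For term 5, n = 5, so the run lengths are 10, 12, 15.

CCCCCCCCCCYYYYYYYYYYYYWWWWWWWWWWWWWWW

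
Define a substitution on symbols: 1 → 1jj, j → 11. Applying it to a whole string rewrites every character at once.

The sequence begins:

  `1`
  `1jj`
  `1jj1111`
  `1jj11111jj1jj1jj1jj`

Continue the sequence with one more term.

1jj11111jj1jj1jj1jj1jj11111jj11111jj11111jj1111

φ(1jj11111jj1jj1jj1jj) expands symbol-by-symbol to 1jj 11 11 1jj 1jj 1jj 1jj 1jj 11 11 1jj 11 11 1jj 11 11 1jj 11 11; joining the 19 pieces gives the next term.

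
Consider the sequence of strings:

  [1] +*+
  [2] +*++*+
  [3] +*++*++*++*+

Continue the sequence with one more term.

+*++*++*++*++*++*++*++*+

s(k+1) = s(k)·s(k) — each term doubles the last.
One more doubling of +*++*++*++*+ gives the answer.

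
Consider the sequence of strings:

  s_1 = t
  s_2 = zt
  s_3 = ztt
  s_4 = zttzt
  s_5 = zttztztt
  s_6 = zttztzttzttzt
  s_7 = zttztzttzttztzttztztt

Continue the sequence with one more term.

zttztzttzttztzttztzttzttztzttzttzt

Each term (from the third on) is the previous term followed by the one before it: term 3 = zt·t = ztt.
Continuing: zttztzttzttztzttztztt · zttztzttzttzt gives term 8.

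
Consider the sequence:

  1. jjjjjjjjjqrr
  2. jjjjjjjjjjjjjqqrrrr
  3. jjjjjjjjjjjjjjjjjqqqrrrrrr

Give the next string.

Term n consists of 4n+1 j's, followed by n-1 q's, followed by 2n-2 r's, where the shown terms are n = 2, 3, 4.
At n = 5 the blocks have lengths 21, 4, 8.

jjjjjjjjjjjjjjjjjjjjjqqqqrrrrrrrr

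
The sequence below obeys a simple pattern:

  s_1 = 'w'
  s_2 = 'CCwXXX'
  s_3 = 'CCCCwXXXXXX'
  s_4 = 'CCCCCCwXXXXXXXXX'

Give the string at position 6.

CCCCCCCCCCwXXXXXXXXXXXXXXX

Every step adds CC to the front and XXX to the end of the previous string.
From CCCCCCwXXXXXXXXX, 2 further steps: CCCCCCwXXXXXXXXX → CCCCCCCCwXXXXXXXXXXXX → (answer).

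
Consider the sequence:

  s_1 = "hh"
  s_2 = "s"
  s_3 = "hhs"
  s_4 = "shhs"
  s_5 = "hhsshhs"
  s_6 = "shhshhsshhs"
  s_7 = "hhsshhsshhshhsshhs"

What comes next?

shhshhsshhshhsshhsshhshhsshhs

Each term (from the third on) is the two preceding terms concatenated in order: term 3 = hh·s = hhs.
Continuing: shhshhsshhs · hhsshhsshhshhsshhs gives term 8.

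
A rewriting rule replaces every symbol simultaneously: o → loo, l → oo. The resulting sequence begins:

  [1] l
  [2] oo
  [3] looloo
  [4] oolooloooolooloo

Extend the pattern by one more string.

looloooolooloooolooloolooloooolooloooolooloo

Replace each of the 16 characters of oolooloooolooloo in place — loo loo oo loo loo oo loo loo loo loo oo loo loo oo loo loo — and concatenate.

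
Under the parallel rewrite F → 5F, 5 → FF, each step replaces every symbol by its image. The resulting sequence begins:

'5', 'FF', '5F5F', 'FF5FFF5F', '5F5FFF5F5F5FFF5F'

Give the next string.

FF5FFF5F5F5FFF5FFF5FFF5F5F5FFF5F

Replace each of the 16 characters of 5F5FFF5F5F5FFF5F in place — FF 5F FF 5F 5F 5F FF 5F FF 5F FF 5F 5F 5F FF 5F — and concatenate.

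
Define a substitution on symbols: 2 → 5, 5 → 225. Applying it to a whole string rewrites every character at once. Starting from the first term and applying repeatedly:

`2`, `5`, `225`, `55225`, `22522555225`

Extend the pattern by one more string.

552255522522522555225

Rewriting each symbol of 22522555225: 2→5, 2→5, 5→225, 2→5, 2→5, 5→225, 5→225, 5→225, 2→5, 2→5, 5→225, which concatenates to 5 5 225 5 5 225 225 225 5 5 225.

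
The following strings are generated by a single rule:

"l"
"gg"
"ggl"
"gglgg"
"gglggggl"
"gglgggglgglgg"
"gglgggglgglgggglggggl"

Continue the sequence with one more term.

From term 3 onward, concatenate the last term with the second-to-last: gg·l = ggl, ggl·gg = gglgg, …
Continuing: gglgggglgglgggglggggl · gglgggglgglgg gives term 8.

gglgggglgglgggglgggglgglgggglgglgg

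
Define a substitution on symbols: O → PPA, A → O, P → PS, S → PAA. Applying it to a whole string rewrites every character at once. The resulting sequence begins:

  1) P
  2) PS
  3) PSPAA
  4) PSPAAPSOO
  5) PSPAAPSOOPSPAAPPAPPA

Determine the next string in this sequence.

φ(PSPAAPSOOPSPAAPPAPPA) expands symbol-by-symbol to PS PAA PS O O PS PAA PPA PPA PS PAA PS O O PS PS O PS PS O; joining the 20 pieces gives the next term.

PSPAAPSOOPSPAAPPAPPAPSPAAPSOOPSPSOPSPSO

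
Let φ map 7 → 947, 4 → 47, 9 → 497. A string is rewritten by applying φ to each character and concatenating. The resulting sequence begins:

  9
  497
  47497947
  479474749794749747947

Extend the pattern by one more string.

Rewriting the 21 symbols of 479474749794749747947 one by one yields 47 947 497 47 947 47 947 47 497 947 497 47 947 47 497 947 47 947 497 47 947; concatenated:

4794749747947479474749794749747947474979474794749747947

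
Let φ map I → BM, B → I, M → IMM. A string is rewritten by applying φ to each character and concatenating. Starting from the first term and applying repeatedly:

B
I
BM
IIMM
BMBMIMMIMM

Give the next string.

Apply φ to BMBMIMMIMM symbol by symbol: B→I, M→IMM, B→I, M→IMM, I→BM, M→IMM, M→IMM, I→BM, M→IMM, M→IMM; joined: I IMM I IMM BM IMM IMM BM IMM IMM.

IIMMIIMMBMIMMIMMBMIMMIMM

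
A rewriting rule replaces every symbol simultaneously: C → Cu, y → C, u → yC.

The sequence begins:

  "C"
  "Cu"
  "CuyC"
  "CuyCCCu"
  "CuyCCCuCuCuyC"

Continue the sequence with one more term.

CuyCCCuCuCuyCCuyCCuyCCCu

φ(CuyCCCuCuCuyC) expands symbol-by-symbol to Cu yC C Cu Cu Cu yC Cu yC Cu yC C Cu; joining the 13 pieces gives the next term.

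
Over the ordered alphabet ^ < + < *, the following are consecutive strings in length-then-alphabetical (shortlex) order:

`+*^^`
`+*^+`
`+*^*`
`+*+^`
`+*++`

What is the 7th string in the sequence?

Continuing the enumeration 2 steps past +*++: +*++ → +*+* → (answer).

+**^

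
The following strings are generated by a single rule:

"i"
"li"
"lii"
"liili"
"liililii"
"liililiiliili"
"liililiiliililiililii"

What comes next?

This is a Fibonacci-style word recurrence s(k) = s(k−1)·s(k−2): e.g. li·i = lii.
So term 8 is liililiiliililiililii·liililiiliili.

liililiiliililiililiiliililiiliili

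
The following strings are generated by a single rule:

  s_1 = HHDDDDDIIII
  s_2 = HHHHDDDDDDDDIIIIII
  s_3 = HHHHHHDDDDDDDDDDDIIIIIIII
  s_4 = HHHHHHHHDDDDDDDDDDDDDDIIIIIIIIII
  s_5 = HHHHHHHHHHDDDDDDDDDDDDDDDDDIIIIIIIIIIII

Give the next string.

Each string has the form H^{2n} D^{3n+2} I^{2n+2} (n = 1, 2, …).
For the next term, n = 6, so the run lengths are 12, 20, 14.

HHHHHHHHHHHHDDDDDDDDDDDDDDDDDDDDIIIIIIIIIIIIII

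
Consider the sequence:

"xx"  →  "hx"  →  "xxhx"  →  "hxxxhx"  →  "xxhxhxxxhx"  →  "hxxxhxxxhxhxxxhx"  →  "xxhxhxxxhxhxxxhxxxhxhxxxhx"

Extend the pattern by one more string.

hxxxhxxxhxhxxxhxxxhxhxxxhxhxxxhxxxhxhxxxhx

From term 3 onward, concatenate the second-to-last term with the last: xx·hx = xxhx, hx·xxhx = hxxxhx, …
The next term joins hxxxhxxxhxhxxxhx and xxhxhxxxhxhxxxhxxxhxhxxxhx.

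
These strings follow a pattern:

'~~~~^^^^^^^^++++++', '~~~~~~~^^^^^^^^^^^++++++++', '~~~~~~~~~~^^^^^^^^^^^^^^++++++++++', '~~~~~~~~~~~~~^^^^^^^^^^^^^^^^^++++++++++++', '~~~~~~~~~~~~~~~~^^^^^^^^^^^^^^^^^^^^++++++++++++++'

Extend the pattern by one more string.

Each string has the form ~^{3n-2} ^^{3n+2} +^{2n+2}, where the shown terms are n = 2, 3, 4, 5, 6.
Setting n = 7 gives 19, 23, 16 characters in each block.

~~~~~~~~~~~~~~~~~~~^^^^^^^^^^^^^^^^^^^^^^^++++++++++++++++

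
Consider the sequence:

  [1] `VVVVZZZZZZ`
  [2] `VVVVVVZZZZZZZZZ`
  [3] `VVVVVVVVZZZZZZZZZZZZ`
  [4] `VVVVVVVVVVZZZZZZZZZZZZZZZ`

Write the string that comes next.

The n-th term is 2n V's then 3n Z's, where the shown terms are n = 2, 3, 4, 5.
For the next term, n = 6, so the run lengths are 12, 18.

VVVVVVVVVVVVZZZZZZZZZZZZZZZZZZ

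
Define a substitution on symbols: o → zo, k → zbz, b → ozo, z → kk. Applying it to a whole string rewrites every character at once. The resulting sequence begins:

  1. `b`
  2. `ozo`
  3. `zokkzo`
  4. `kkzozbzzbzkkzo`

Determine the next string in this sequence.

zbzzbzkkzokkozokkkkozokkzbzzbzkkzo

Applying the rule to each of the 14 symbols of kkzozbzzbzkkzo gives the pieces zbz zbz kk zo kk ozo kk kk ozo kk zbz zbz kk zo, which concatenate to the answer.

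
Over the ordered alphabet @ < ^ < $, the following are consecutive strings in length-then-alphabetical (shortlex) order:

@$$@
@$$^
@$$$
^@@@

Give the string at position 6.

Advancing 2 positions from ^@@@ through ^@@@ → ^@@^ reaches term 6.

^@@$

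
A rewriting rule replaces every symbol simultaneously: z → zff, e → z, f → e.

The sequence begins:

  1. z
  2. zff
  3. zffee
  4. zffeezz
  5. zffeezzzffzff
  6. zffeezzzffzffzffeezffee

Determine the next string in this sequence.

Applying the rule to each of the 23 symbols of zffeezzzffzffzffeezffee gives the pieces zff e e z z zff zff zff e e zff e e zff e e z z zff e e z z, which concatenate to the answer.

zffeezzzffzffzffeezffeezffeezzzffeezz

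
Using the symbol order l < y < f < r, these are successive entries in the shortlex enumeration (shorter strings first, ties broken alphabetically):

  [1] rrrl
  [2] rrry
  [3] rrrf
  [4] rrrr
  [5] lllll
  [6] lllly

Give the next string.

llllf

Find the rightmost character of lllly below r, bump it to the next letter, and reset everything to its right to l.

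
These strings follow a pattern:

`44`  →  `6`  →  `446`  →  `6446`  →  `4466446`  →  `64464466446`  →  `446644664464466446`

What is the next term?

From term 3 onward, concatenate the second-to-last term with the last: 44·6 = 446, 6·446 = 6446, …
Continuing: 64464466446 · 446644664464466446 gives term 8.

64464466446446644664464466446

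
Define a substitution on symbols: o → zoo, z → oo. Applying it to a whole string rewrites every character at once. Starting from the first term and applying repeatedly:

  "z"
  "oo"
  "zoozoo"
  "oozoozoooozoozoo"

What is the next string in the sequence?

Rewriting the 16 symbols of oozoozoooozoozoo one by one yields zoo zoo oo zoo zoo oo zoo zoo zoo zoo oo zoo zoo oo zoo zoo; concatenated:

zoozoooozoozoooozoozoozoozoooozoozoooozoozoo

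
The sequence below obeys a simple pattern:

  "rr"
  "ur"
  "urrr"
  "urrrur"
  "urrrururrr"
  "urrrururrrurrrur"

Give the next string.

urrrururrrurrrururrrururrr

From term 3 onward, concatenate the last term with the second-to-last: ur·rr = urrr, urrr·ur = urrrur, …
The next term joins urrrururrrurrrur and urrrururrr.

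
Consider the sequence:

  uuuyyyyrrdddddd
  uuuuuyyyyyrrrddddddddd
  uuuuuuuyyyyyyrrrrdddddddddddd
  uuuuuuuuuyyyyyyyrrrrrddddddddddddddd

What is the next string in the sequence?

Each string has the form u^{2n-1} y^{n+2} r^{n} d^{3n}, where the shown terms are n = 2, 3, 4, 5.
For the next term, n = 6, so the run lengths are 11, 8, 6, 18.

uuuuuuuuuuuyyyyyyyyrrrrrrdddddddddddddddddd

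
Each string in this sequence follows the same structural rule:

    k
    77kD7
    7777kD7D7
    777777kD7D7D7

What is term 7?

Every step adds 77 to the front and D7 to the end of the previous string.
From 777777kD7D7D7, 3 further steps: 777777kD7D7D7 → 77777777kD7D7D7D7 → 7777777777kD7D7D7D7D7 → (answer).

777777777777kD7D7D7D7D7D7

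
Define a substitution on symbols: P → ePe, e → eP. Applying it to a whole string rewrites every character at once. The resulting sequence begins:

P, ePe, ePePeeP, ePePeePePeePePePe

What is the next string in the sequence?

ePePeePePeePePePeePePeePePePeePePeePePeeP

Replace each of the 17 characters of ePePeePePeePePePe in place — eP ePe eP ePe eP eP ePe eP ePe eP eP ePe eP ePe eP ePe eP — and concatenate.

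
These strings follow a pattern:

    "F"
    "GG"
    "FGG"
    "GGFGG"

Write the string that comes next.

Each term (from the third on) is the two preceding terms concatenated in order: term 3 = F·GG = FGG.
So term 5 is FGG·GGFGG.

FGGGGFGG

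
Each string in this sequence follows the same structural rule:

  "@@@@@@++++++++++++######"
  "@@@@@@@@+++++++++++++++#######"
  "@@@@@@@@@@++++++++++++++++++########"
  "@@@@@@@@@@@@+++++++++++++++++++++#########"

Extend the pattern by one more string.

@@@@@@@@@@@@@@++++++++++++++++++++++++##########

Each string has the form @^{2n} +^{3n+3} #^{n+3}, where the shown terms are n = 3, 4, 5, 6.
For the next term, n = 7, so the run lengths are 14, 24, 10.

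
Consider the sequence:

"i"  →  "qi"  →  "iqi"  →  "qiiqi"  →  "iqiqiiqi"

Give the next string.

qiiqiiqiqiiqi

From term 3 onward, concatenate the second-to-last term with the last: i·qi = iqi, qi·iqi = qiiqi, …
The next term joins qiiqi and iqiqiiqi.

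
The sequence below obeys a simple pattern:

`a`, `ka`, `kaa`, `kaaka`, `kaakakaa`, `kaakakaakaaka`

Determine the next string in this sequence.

kaakakaakaakakaakakaa

From term 3 onward, concatenate the last term with the second-to-last: ka·a = kaa, kaa·ka = kaaka, …
The next term joins kaakakaakaaka and kaakakaa.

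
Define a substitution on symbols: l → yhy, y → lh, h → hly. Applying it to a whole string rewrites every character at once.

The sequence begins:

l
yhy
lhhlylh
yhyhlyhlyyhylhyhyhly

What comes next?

Rewriting the 20 symbols of yhyhlyhlyyhylhyhyhly one by one yields lh hly lh hly yhy lh hly yhy lh lh hly lh yhy hly lh hly lh hly yhy lh; concatenated:

lhhlylhhlyyhylhhlyyhylhlhhlylhyhyhlylhhlylhhlyyhylh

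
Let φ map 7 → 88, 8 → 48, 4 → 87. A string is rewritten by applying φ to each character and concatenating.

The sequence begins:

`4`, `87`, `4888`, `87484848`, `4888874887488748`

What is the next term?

87484848488887484888874848888748

Replace each of the 16 characters of 4888874887488748 in place — 87 48 48 48 48 88 87 48 48 88 87 48 48 88 87 48 — and concatenate.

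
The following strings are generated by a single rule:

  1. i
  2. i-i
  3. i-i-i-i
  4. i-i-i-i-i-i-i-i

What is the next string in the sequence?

Each string is two copies of the previous one joined by '-'.
Doubling i-i-i-i-i-i-i-i with '-' between the halves:

i-i-i-i-i-i-i-i-i-i-i-i-i-i-i-i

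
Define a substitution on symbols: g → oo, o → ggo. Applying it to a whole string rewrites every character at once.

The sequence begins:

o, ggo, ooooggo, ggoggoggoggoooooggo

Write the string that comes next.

Rewriting the 19 symbols of ggoggoggoggoooooggo one by one yields oo oo ggo oo oo ggo oo oo ggo oo oo ggo ggo ggo ggo ggo oo oo ggo; concatenated:

ooooggoooooggoooooggoooooggoggoggoggoggoooooggo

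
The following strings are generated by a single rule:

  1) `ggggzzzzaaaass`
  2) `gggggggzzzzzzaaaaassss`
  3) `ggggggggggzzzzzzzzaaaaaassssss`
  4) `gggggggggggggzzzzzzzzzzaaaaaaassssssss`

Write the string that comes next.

ggggggggggggggggzzzzzzzzzzzzaaaaaaaassssssssss

Reading off run lengths: g runs 4, 7, 10, 13; z runs 4, 6, 8, 10; a runs 4, 5, 6, 7; s runs 2, 4, 6, 8 — each is linear in n, where the shown terms are n = 2, 3, 4, 5.
For the next term, n = 6, so the run lengths are 16, 12, 8, 10.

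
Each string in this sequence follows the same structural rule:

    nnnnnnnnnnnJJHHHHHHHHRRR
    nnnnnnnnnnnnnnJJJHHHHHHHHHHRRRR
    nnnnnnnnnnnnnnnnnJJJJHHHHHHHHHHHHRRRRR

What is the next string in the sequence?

nnnnnnnnnnnnnnnnnnnnJJJJJHHHHHHHHHHHHHHRRRRRR

Each string has the form n^{3n+2} J^{n-1} H^{2n+2} R^{n}, where the shown terms are n = 3, 4, 5.
For the next term, n = 6, so the run lengths are 20, 5, 14, 6.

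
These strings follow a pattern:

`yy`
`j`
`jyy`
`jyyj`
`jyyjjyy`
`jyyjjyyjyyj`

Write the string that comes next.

jyyjjyyjyyjjyyjjyy

This is a Fibonacci-style word recurrence s(k) = s(k−1)·s(k−2): e.g. j·yy = jyy.
The next term joins jyyjjyyjyyj and jyyjjyy.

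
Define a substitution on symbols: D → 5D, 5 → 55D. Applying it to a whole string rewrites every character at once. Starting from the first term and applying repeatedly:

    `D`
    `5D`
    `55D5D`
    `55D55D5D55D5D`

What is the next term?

55D55D5D55D55D5D55D5D55D55D5D55D5D

Replace each of the 13 characters of 55D55D5D55D5D in place — 55D 55D 5D 55D 55D 5D 55D 5D 55D 55D 5D 55D 5D — and concatenate.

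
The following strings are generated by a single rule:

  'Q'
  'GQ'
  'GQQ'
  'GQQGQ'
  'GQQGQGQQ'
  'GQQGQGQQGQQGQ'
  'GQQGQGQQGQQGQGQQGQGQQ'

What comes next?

From term 3 onward, concatenate the last term with the second-to-last: GQ·Q = GQQ, GQQ·GQ = GQQGQ, …
Continuing: GQQGQGQQGQQGQGQQGQGQQ · GQQGQGQQGQQGQ gives term 8.

GQQGQGQQGQQGQGQQGQGQQGQQGQGQQGQQGQ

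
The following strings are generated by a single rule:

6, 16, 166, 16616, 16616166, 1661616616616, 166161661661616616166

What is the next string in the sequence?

From term 3 onward, concatenate the last term with the second-to-last: 16·6 = 166, 166·16 = 16616, …
So term 8 is 166161661661616616166·1661616616616.

1661616616616166161661661616616616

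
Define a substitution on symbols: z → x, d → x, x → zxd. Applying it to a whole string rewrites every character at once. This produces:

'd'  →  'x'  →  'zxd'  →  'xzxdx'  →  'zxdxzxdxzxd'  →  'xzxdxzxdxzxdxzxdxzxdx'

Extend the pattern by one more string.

φ(xzxdxzxdxzxdxzxdxzxdx) expands symbol-by-symbol to zxd x zxd x zxd x zxd x zxd x zxd x zxd x zxd x zxd x zxd x zxd; joining the 21 pieces gives the next term.

zxdxzxdxzxdxzxdxzxdxzxdxzxdxzxdxzxdxzxdxzxd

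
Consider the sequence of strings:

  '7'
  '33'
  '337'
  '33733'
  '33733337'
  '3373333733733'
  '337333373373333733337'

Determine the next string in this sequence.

From term 3 onward, concatenate the last term with the second-to-last: 33·7 = 337, 337·33 = 33733, …
So term 8 is 337333373373333733337·3373333733733.

3373333733733337333373373333733733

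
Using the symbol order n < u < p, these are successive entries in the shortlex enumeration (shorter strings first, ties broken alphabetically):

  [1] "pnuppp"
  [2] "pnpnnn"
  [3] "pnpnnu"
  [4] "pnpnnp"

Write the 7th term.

pnpnup

Continuing the enumeration 3 steps past pnpnnp: pnpnnp → pnpnun → pnpnuu → (answer).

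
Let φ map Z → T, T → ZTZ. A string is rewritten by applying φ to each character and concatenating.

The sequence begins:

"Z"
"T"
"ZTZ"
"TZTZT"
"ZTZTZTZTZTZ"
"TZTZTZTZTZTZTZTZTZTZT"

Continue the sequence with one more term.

Applying the rule to each of the 21 symbols of TZTZTZTZTZTZTZTZTZTZT gives the pieces ZTZ T ZTZ T ZTZ T ZTZ T ZTZ T ZTZ T ZTZ T ZTZ T ZTZ T ZTZ T ZTZ, which concatenate to the answer.

ZTZTZTZTZTZTZTZTZTZTZTZTZTZTZTZTZTZTZTZTZTZ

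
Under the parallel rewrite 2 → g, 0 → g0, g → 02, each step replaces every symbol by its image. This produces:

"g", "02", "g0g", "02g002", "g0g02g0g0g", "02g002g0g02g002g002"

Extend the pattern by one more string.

Rewriting the 19 symbols of 02g002g0g02g002g002 one by one yields g0 g 02 g0 g0 g 02 g0 02 g0 g 02 g0 g0 g 02 g0 g0 g; concatenated:

g0g02g0g0g02g002g0g02g0g0g02g0g0g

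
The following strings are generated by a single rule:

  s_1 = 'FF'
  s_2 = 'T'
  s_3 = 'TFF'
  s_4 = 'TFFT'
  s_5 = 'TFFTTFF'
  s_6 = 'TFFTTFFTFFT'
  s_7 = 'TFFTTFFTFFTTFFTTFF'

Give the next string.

From term 3 onward, concatenate the last term with the second-to-last: T·FF = TFF, TFF·T = TFFT, …
The next term joins TFFTTFFTFFTTFFTTFF and TFFTTFFTFFT.

TFFTTFFTFFTTFFTTFFTFFTTFFTFFT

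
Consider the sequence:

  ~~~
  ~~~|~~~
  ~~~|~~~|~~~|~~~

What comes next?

Each string is two copies of the previous one joined by '|'.
Doubling ~~~|~~~|~~~|~~~ with '|' between the halves:

~~~|~~~|~~~|~~~|~~~|~~~|~~~|~~~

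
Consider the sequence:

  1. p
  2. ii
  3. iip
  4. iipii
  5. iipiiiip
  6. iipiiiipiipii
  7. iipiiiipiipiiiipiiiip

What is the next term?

Each term (from the third on) is the previous term followed by the one before it: term 3 = ii·p = iip.
The next term joins iipiiiipiipiiiipiiiip and iipiiiipiipii.

iipiiiipiipiiiipiiiipiipiiiipiipii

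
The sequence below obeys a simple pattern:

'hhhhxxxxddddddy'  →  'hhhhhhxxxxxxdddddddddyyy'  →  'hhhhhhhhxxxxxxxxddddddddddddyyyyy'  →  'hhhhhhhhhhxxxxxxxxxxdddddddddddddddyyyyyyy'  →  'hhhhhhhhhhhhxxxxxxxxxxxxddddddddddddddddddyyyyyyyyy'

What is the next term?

Reading off run lengths: h runs 4, 6, 8, 10, 12; x runs 4, 6, 8, 10, 12; d runs 6, 9, 12, 15, 18; y runs 1, 3, 5, 7, 9 — each is linear in n (n = 1, 2, …).
At n = 6 the blocks have lengths 14, 14, 21, 11.

hhhhhhhhhhhhhhxxxxxxxxxxxxxxdddddddddddddddddddddyyyyyyyyyyy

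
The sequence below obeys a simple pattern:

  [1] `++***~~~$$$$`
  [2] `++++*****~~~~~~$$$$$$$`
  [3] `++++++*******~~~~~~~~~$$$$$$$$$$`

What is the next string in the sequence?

Each string has the form +^{2n} *^{2n+1} ~^{3n} $^{3n+1} (n = 1, 2, …).
For the next term, n = 4, so the run lengths are 8, 9, 12, 13.

++++++++*********~~~~~~~~~~~~$$$$$$$$$$$$$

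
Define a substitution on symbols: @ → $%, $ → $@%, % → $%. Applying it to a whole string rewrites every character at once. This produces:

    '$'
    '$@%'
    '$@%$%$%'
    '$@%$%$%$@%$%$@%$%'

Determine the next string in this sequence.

Rewriting the 17 symbols of $@%$%$%$@%$%$@%$% one by one yields $@% $% $% $@% $% $@% $% $@% $% $% $@% $% $@% $% $% $@% $%; concatenated:

$@%$%$%$@%$%$@%$%$@%$%$%$@%$%$@%$%$%$@%$%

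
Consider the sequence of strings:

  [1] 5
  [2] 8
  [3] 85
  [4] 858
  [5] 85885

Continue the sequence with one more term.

85885858

Each term (from the third on) is the previous term followed by the one before it: term 3 = 8·5 = 85.
So term 6 is 85885·858.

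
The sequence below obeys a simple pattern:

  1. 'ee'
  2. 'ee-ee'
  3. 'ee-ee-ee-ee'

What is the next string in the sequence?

ee-ee-ee-ee-ee-ee-ee-ee

Each string is two copies of the previous one joined by '-'.
So the next term is two copies of ee-ee-ee-ee with '-' between the halves.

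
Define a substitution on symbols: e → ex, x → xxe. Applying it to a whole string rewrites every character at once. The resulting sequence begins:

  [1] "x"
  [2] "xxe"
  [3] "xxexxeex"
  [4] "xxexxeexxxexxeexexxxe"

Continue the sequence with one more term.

xxexxeexxxexxeexexxxexxexxeexxxexxeexexxxeexxxexxexxeex

φ(xxexxeexxxexxeexexxxe) expands symbol-by-symbol to xxe xxe ex xxe xxe ex ex xxe xxe xxe ex xxe xxe ex ex xxe ex xxe xxe xxe ex; joining the 21 pieces gives the next term.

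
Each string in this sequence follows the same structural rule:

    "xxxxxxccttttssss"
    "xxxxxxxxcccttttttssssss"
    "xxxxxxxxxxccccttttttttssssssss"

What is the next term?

xxxxxxxxxxxxcccccttttttttttssssssssss

Term n consists of 2n+2 x's, followed by n c's, followed by 2n t's, followed by 2n s's, where the shown terms are n = 2, 3, 4.
At n = 5 the blocks have lengths 12, 5, 10, 10.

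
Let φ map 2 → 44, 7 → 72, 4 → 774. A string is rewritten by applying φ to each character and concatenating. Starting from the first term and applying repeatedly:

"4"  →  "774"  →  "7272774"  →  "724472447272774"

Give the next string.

Rewriting the 15 symbols of 724472447272774 one by one yields 72 44 774 774 72 44 774 774 72 44 72 44 72 72 774; concatenated:

72447747747244774774724472447272774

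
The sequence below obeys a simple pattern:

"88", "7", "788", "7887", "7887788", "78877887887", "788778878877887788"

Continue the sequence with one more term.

78877887887788778878877887887

Each term (from the third on) is the previous term followed by the one before it: term 3 = 7·88 = 788.
Continuing: 788778878877887788 · 78877887887 gives term 8.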